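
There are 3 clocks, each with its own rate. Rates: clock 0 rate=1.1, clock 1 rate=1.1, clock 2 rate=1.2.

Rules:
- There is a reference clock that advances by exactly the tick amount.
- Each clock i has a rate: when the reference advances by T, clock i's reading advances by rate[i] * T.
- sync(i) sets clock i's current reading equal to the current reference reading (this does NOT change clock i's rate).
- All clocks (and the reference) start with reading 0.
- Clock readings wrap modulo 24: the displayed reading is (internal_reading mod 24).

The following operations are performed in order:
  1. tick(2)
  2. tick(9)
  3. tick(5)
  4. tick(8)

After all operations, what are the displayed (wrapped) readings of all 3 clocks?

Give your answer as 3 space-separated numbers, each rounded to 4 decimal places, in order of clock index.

Answer: 2.4000 2.4000 4.8000

Derivation:
After op 1 tick(2): ref=2.0000 raw=[2.2000 2.2000 2.4000]
After op 2 tick(9): ref=11.0000 raw=[12.1000 12.1000 13.2000]
After op 3 tick(5): ref=16.0000 raw=[17.6000 17.6000 19.2000]
After op 4 tick(8): ref=24.0000 raw=[26.4000 26.4000 28.8000]
Wrap final raw readings (mod 24): 26.4000 mod 24 = 2.4000; 26.4000 mod 24 = 2.4000; 28.8000 mod 24 = 4.8000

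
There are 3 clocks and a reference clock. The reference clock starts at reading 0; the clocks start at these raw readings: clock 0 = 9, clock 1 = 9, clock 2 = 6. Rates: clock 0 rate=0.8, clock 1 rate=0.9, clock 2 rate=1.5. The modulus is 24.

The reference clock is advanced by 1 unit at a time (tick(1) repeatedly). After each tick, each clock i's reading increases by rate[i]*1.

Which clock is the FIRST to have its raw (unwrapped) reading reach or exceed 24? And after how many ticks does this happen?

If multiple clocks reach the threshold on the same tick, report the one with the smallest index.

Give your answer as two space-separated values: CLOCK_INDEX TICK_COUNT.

clock 0: start=9, rate=0.8, needs 24-9 = 15; ticks = ceil(15/0.8) = ceil(18.7500) = 19; reading at tick 19 = 9 + 0.8*19 = 24.2000
clock 1: start=9, rate=0.9, needs 24-9 = 15; ticks = ceil(15/0.9) = ceil(16.6667) = 17; reading at tick 17 = 9 + 0.9*17 = 24.3000
clock 2: start=6, rate=1.5, needs 24-6 = 18; ticks = ceil(18/1.5) = ceil(12.0000) = 12; reading at tick 12 = 6 + 1.5*12 = 24.0000
Minimum tick count = 12; winners = [2]; smallest index = 2

Answer: 2 12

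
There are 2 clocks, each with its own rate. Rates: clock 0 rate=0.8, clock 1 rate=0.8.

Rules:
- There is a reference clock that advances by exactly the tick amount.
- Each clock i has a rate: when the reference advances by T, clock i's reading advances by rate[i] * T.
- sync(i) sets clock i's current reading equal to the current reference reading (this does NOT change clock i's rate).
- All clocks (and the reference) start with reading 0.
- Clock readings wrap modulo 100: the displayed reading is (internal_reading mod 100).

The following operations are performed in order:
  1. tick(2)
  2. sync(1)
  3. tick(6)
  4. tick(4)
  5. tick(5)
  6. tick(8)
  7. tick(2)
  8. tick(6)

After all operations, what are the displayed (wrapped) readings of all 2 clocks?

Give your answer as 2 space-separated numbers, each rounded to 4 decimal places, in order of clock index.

After op 1 tick(2): ref=2.0000 raw=[1.6000 1.6000]
After op 2 sync(1): ref=2.0000 raw=[1.6000 2.0000]
After op 3 tick(6): ref=8.0000 raw=[6.4000 6.8000]
After op 4 tick(4): ref=12.0000 raw=[9.6000 10.0000]
After op 5 tick(5): ref=17.0000 raw=[13.6000 14.0000]
After op 6 tick(8): ref=25.0000 raw=[20.0000 20.4000]
After op 7 tick(2): ref=27.0000 raw=[21.6000 22.0000]
After op 8 tick(6): ref=33.0000 raw=[26.4000 26.8000]
Wrap final raw readings (mod 100): 26.4000 mod 100 = 26.4000; 26.8000 mod 100 = 26.8000

Answer: 26.4000 26.8000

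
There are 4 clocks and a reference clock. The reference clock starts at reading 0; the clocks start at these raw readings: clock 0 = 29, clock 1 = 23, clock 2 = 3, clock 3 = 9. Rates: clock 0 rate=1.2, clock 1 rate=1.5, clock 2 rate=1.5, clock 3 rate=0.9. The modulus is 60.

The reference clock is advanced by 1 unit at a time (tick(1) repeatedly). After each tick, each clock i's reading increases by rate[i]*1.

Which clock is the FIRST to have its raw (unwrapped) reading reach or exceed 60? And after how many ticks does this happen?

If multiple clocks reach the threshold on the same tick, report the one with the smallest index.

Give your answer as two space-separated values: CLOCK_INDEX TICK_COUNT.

clock 0: start=29, rate=1.2, needs 60-29 = 31; ticks = ceil(31/1.2) = ceil(25.8333) = 26; reading at tick 26 = 29 + 1.2*26 = 60.2000
clock 1: start=23, rate=1.5, needs 60-23 = 37; ticks = ceil(37/1.5) = ceil(24.6667) = 25; reading at tick 25 = 23 + 1.5*25 = 60.5000
clock 2: start=3, rate=1.5, needs 60-3 = 57; ticks = ceil(57/1.5) = ceil(38.0000) = 38; reading at tick 38 = 3 + 1.5*38 = 60.0000
clock 3: start=9, rate=0.9, needs 60-9 = 51; ticks = ceil(51/0.9) = ceil(56.6667) = 57; reading at tick 57 = 9 + 0.9*57 = 60.3000
Minimum tick count = 25; winners = [1]; smallest index = 1

Answer: 1 25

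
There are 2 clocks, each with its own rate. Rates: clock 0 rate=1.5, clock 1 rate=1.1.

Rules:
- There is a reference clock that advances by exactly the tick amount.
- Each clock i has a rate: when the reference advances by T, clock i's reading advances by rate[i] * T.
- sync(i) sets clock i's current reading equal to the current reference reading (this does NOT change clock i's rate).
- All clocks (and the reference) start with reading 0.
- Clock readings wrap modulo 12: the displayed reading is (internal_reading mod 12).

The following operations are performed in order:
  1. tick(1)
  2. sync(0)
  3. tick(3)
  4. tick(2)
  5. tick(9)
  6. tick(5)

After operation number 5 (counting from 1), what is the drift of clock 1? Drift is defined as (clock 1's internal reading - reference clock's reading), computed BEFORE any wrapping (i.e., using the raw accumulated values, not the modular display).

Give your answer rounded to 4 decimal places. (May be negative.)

After op 1 tick(1): ref=1.0000 raw=[1.5000 1.1000]
After op 2 sync(0): ref=1.0000 raw=[1.0000 1.1000]
After op 3 tick(3): ref=4.0000 raw=[5.5000 4.4000]
After op 4 tick(2): ref=6.0000 raw=[8.5000 6.6000]
After op 5 tick(9): ref=15.0000 raw=[22.0000 16.5000]
Drift of clock 1 after op 5: 16.5000 - 15.0000 = 1.5000

Answer: 1.5000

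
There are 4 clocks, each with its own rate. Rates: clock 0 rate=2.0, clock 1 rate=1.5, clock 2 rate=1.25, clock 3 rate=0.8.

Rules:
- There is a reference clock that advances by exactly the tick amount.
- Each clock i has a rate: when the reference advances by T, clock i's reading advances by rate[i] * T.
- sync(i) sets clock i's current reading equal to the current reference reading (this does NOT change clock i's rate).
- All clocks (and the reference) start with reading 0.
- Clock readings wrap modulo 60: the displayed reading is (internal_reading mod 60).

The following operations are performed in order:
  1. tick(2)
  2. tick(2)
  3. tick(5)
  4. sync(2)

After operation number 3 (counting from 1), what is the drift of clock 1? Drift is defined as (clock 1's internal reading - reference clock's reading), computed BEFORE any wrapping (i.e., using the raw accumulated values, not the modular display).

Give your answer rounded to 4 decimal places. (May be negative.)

After op 1 tick(2): ref=2.0000 raw=[4.0000 3.0000 2.5000 1.6000]
After op 2 tick(2): ref=4.0000 raw=[8.0000 6.0000 5.0000 3.2000]
After op 3 tick(5): ref=9.0000 raw=[18.0000 13.5000 11.2500 7.2000]
Drift of clock 1 after op 3: 13.5000 - 9.0000 = 4.5000

Answer: 4.5000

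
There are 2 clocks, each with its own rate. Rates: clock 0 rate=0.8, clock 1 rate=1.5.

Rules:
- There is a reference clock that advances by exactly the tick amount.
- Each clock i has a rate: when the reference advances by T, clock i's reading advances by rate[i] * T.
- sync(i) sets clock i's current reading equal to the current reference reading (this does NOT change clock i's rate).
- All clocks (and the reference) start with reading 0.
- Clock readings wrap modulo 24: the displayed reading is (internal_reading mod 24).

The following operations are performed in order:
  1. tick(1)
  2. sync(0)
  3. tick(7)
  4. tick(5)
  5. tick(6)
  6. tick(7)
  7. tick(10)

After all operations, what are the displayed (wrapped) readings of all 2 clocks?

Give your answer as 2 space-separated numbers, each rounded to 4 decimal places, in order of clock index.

After op 1 tick(1): ref=1.0000 raw=[0.8000 1.5000]
After op 2 sync(0): ref=1.0000 raw=[1.0000 1.5000]
After op 3 tick(7): ref=8.0000 raw=[6.6000 12.0000]
After op 4 tick(5): ref=13.0000 raw=[10.6000 19.5000]
After op 5 tick(6): ref=19.0000 raw=[15.4000 28.5000]
After op 6 tick(7): ref=26.0000 raw=[21.0000 39.0000]
After op 7 tick(10): ref=36.0000 raw=[29.0000 54.0000]
Wrap final raw readings (mod 24): 29.0000 mod 24 = 5.0000; 54.0000 mod 24 = 6.0000

Answer: 5.0000 6.0000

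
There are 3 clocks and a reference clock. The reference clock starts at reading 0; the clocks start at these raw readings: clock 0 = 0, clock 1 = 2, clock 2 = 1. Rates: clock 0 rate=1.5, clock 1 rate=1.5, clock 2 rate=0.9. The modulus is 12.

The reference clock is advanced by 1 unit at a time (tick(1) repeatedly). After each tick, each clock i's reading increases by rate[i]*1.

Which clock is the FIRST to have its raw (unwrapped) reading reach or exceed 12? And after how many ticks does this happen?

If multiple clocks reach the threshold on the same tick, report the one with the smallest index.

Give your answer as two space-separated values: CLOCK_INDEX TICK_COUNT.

Answer: 1 7

Derivation:
clock 0: start=0, rate=1.5, needs 12-0 = 12; ticks = ceil(12/1.5) = ceil(8.0000) = 8; reading at tick 8 = 0 + 1.5*8 = 12.0000
clock 1: start=2, rate=1.5, needs 12-2 = 10; ticks = ceil(10/1.5) = ceil(6.6667) = 7; reading at tick 7 = 2 + 1.5*7 = 12.5000
clock 2: start=1, rate=0.9, needs 12-1 = 11; ticks = ceil(11/0.9) = ceil(12.2222) = 13; reading at tick 13 = 1 + 0.9*13 = 12.7000
Minimum tick count = 7; winners = [1]; smallest index = 1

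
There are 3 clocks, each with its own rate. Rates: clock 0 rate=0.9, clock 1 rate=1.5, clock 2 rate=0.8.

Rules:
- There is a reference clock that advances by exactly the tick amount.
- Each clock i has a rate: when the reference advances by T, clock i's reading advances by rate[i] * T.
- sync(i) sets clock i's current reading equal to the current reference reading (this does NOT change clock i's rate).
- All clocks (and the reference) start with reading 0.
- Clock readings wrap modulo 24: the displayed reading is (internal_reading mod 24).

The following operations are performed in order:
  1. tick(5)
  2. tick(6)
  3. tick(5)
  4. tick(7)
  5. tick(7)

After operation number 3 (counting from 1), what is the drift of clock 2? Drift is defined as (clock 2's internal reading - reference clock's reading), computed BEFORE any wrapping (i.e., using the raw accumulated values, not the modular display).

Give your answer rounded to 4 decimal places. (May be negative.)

Answer: -3.2000

Derivation:
After op 1 tick(5): ref=5.0000 raw=[4.5000 7.5000 4.0000]
After op 2 tick(6): ref=11.0000 raw=[9.9000 16.5000 8.8000]
After op 3 tick(5): ref=16.0000 raw=[14.4000 24.0000 12.8000]
Drift of clock 2 after op 3: 12.8000 - 16.0000 = -3.2000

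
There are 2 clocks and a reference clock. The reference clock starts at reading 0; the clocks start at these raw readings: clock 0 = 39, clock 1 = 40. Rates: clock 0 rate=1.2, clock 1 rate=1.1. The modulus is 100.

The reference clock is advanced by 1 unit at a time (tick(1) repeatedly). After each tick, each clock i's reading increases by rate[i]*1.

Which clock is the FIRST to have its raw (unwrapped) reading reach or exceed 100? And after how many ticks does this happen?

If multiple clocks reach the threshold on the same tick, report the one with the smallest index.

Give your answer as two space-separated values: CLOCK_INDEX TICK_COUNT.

clock 0: start=39, rate=1.2, needs 100-39 = 61; ticks = ceil(61/1.2) = ceil(50.8333) = 51; reading at tick 51 = 39 + 1.2*51 = 100.2000
clock 1: start=40, rate=1.1, needs 100-40 = 60; ticks = ceil(60/1.1) = ceil(54.5455) = 55; reading at tick 55 = 40 + 1.1*55 = 100.5000
Minimum tick count = 51; winners = [0]; smallest index = 0

Answer: 0 51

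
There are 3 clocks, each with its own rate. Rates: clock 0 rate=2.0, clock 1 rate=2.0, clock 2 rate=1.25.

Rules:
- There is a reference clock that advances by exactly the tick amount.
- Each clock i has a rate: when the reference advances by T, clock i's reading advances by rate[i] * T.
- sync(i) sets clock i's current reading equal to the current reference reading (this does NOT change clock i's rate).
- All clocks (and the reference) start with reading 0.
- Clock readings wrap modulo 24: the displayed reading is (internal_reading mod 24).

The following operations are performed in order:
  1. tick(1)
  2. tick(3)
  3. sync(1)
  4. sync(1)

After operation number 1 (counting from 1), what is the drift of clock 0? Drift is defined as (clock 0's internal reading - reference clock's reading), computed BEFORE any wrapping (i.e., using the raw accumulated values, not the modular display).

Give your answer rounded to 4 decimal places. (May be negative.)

Answer: 1.0000

Derivation:
After op 1 tick(1): ref=1.0000 raw=[2.0000 2.0000 1.2500]
Drift of clock 0 after op 1: 2.0000 - 1.0000 = 1.0000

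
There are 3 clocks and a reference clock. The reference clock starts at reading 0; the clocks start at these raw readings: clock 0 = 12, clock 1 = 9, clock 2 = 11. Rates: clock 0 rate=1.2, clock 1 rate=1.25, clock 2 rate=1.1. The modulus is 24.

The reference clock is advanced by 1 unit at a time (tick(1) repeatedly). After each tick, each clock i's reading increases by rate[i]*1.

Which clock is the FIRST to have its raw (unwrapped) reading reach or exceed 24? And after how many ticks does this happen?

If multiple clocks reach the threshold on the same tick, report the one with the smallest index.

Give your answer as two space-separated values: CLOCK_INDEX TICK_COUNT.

clock 0: start=12, rate=1.2, needs 24-12 = 12; ticks = ceil(12/1.2) = ceil(10.0000) = 10; reading at tick 10 = 12 + 1.2*10 = 24.0000
clock 1: start=9, rate=1.25, needs 24-9 = 15; ticks = ceil(15/1.25) = ceil(12.0000) = 12; reading at tick 12 = 9 + 1.25*12 = 24.0000
clock 2: start=11, rate=1.1, needs 24-11 = 13; ticks = ceil(13/1.1) = ceil(11.8182) = 12; reading at tick 12 = 11 + 1.1*12 = 24.2000
Minimum tick count = 10; winners = [0]; smallest index = 0

Answer: 0 10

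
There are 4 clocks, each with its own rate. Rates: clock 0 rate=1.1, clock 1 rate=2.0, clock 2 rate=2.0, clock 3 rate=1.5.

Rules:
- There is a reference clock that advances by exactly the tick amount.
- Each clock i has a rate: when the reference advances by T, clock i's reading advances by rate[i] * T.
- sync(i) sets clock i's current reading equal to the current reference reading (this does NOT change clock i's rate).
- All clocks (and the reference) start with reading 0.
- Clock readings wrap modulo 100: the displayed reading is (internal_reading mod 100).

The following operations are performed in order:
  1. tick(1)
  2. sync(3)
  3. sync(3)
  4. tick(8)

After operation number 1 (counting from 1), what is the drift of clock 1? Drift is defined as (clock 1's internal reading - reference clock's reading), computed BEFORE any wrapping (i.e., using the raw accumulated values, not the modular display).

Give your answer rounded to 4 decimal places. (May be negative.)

After op 1 tick(1): ref=1.0000 raw=[1.1000 2.0000 2.0000 1.5000]
Drift of clock 1 after op 1: 2.0000 - 1.0000 = 1.0000

Answer: 1.0000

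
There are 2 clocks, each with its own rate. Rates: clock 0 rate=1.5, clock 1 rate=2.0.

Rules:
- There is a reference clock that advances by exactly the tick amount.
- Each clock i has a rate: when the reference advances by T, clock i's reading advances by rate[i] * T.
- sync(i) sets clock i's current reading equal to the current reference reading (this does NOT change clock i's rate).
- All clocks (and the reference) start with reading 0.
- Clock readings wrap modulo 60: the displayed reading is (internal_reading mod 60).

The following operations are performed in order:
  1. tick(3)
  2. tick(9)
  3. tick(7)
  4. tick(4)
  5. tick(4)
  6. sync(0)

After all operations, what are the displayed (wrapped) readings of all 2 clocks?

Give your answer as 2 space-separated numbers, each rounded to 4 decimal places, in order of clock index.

Answer: 27.0000 54.0000

Derivation:
After op 1 tick(3): ref=3.0000 raw=[4.5000 6.0000]
After op 2 tick(9): ref=12.0000 raw=[18.0000 24.0000]
After op 3 tick(7): ref=19.0000 raw=[28.5000 38.0000]
After op 4 tick(4): ref=23.0000 raw=[34.5000 46.0000]
After op 5 tick(4): ref=27.0000 raw=[40.5000 54.0000]
After op 6 sync(0): ref=27.0000 raw=[27.0000 54.0000]
Wrap final raw readings (mod 60): 27.0000 mod 60 = 27.0000; 54.0000 mod 60 = 54.0000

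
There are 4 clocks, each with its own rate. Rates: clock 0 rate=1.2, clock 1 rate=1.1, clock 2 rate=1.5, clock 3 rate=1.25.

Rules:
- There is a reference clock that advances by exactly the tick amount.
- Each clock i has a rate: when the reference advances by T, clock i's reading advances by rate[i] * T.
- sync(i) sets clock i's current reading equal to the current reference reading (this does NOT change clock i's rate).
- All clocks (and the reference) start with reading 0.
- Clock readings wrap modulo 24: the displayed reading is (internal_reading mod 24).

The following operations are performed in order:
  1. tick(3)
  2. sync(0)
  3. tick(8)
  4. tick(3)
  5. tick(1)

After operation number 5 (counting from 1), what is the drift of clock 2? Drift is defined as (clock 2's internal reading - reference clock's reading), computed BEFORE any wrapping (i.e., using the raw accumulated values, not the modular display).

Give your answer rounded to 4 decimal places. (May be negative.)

Answer: 7.5000

Derivation:
After op 1 tick(3): ref=3.0000 raw=[3.6000 3.3000 4.5000 3.7500]
After op 2 sync(0): ref=3.0000 raw=[3.0000 3.3000 4.5000 3.7500]
After op 3 tick(8): ref=11.0000 raw=[12.6000 12.1000 16.5000 13.7500]
After op 4 tick(3): ref=14.0000 raw=[16.2000 15.4000 21.0000 17.5000]
After op 5 tick(1): ref=15.0000 raw=[17.4000 16.5000 22.5000 18.7500]
Drift of clock 2 after op 5: 22.5000 - 15.0000 = 7.5000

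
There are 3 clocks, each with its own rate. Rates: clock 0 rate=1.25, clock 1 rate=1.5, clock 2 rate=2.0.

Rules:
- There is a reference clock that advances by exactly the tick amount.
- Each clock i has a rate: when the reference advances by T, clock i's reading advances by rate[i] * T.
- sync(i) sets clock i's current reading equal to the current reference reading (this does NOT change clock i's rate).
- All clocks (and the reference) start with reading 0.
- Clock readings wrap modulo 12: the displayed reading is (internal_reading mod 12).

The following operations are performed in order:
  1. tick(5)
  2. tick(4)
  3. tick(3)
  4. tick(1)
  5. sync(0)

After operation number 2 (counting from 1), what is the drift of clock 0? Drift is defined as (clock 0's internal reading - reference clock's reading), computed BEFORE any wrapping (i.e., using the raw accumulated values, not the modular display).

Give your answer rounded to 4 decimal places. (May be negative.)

Answer: 2.2500

Derivation:
After op 1 tick(5): ref=5.0000 raw=[6.2500 7.5000 10.0000]
After op 2 tick(4): ref=9.0000 raw=[11.2500 13.5000 18.0000]
Drift of clock 0 after op 2: 11.2500 - 9.0000 = 2.2500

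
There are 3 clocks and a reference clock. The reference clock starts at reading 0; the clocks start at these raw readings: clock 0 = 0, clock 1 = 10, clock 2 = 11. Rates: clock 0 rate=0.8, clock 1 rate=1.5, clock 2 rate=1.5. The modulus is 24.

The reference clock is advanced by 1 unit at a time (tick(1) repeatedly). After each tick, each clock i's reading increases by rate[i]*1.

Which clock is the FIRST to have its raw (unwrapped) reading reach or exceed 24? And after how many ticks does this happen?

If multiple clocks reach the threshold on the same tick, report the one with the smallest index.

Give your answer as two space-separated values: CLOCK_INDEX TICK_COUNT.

Answer: 2 9

Derivation:
clock 0: start=0, rate=0.8, needs 24-0 = 24; ticks = ceil(24/0.8) = ceil(30.0000) = 30; reading at tick 30 = 0 + 0.8*30 = 24.0000
clock 1: start=10, rate=1.5, needs 24-10 = 14; ticks = ceil(14/1.5) = ceil(9.3333) = 10; reading at tick 10 = 10 + 1.5*10 = 25.0000
clock 2: start=11, rate=1.5, needs 24-11 = 13; ticks = ceil(13/1.5) = ceil(8.6667) = 9; reading at tick 9 = 11 + 1.5*9 = 24.5000
Minimum tick count = 9; winners = [2]; smallest index = 2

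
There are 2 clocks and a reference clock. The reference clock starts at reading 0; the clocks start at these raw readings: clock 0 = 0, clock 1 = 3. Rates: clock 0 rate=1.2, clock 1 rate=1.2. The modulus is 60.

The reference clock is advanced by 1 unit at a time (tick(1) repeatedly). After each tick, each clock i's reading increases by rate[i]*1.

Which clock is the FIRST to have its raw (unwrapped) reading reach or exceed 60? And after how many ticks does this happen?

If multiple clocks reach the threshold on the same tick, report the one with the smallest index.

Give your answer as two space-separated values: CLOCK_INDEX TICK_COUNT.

clock 0: start=0, rate=1.2, needs 60-0 = 60; ticks = ceil(60/1.2) = ceil(50.0000) = 50; reading at tick 50 = 0 + 1.2*50 = 60.0000
clock 1: start=3, rate=1.2, needs 60-3 = 57; ticks = ceil(57/1.2) = ceil(47.5000) = 48; reading at tick 48 = 3 + 1.2*48 = 60.6000
Minimum tick count = 48; winners = [1]; smallest index = 1

Answer: 1 48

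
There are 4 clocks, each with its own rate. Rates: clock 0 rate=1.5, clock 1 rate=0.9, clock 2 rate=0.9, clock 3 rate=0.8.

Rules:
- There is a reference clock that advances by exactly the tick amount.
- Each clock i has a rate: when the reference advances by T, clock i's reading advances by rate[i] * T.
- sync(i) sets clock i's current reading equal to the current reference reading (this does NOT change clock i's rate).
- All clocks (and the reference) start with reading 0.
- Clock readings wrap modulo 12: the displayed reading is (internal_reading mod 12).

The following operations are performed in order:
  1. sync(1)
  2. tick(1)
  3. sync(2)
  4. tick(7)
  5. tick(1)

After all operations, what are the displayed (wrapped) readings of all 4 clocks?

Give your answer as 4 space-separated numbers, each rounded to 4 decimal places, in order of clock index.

After op 1 sync(1): ref=0.0000 raw=[0.0000 0.0000 0.0000 0.0000]
After op 2 tick(1): ref=1.0000 raw=[1.5000 0.9000 0.9000 0.8000]
After op 3 sync(2): ref=1.0000 raw=[1.5000 0.9000 1.0000 0.8000]
After op 4 tick(7): ref=8.0000 raw=[12.0000 7.2000 7.3000 6.4000]
After op 5 tick(1): ref=9.0000 raw=[13.5000 8.1000 8.2000 7.2000]
Wrap final raw readings (mod 12): 13.5000 mod 12 = 1.5000; 8.1000 mod 12 = 8.1000; 8.2000 mod 12 = 8.2000; 7.2000 mod 12 = 7.2000

Answer: 1.5000 8.1000 8.2000 7.2000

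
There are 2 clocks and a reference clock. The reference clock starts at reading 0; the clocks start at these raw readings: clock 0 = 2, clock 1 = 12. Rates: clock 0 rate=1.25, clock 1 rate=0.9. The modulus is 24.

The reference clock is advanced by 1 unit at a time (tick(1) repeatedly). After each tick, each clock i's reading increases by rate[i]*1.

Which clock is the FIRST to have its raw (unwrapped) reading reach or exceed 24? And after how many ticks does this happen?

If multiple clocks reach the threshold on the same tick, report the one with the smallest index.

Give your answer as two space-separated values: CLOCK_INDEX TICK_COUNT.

Answer: 1 14

Derivation:
clock 0: start=2, rate=1.25, needs 24-2 = 22; ticks = ceil(22/1.25) = ceil(17.6000) = 18; reading at tick 18 = 2 + 1.25*18 = 24.5000
clock 1: start=12, rate=0.9, needs 24-12 = 12; ticks = ceil(12/0.9) = ceil(13.3333) = 14; reading at tick 14 = 12 + 0.9*14 = 24.6000
Minimum tick count = 14; winners = [1]; smallest index = 1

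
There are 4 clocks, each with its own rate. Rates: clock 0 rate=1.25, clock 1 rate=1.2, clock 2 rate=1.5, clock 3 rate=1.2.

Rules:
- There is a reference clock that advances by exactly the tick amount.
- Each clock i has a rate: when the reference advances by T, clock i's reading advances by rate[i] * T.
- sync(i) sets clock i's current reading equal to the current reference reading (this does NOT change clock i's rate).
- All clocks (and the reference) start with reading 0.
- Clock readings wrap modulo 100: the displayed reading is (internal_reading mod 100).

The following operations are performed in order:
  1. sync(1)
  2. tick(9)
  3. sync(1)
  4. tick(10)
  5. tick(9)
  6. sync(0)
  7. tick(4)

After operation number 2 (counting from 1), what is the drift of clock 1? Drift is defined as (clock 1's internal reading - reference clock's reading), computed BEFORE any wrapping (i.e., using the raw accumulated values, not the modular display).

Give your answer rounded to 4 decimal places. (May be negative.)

After op 1 sync(1): ref=0.0000 raw=[0.0000 0.0000 0.0000 0.0000]
After op 2 tick(9): ref=9.0000 raw=[11.2500 10.8000 13.5000 10.8000]
Drift of clock 1 after op 2: 10.8000 - 9.0000 = 1.8000

Answer: 1.8000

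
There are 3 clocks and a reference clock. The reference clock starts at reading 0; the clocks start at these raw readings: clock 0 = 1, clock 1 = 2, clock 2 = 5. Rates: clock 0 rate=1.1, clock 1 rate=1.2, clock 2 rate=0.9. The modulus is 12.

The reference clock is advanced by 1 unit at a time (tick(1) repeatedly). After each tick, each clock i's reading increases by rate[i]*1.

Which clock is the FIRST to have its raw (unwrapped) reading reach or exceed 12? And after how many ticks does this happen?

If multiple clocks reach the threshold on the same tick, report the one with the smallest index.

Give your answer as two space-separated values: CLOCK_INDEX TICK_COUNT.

Answer: 2 8

Derivation:
clock 0: start=1, rate=1.1, needs 12-1 = 11; ticks = ceil(11/1.1) = ceil(10.0000) = 10; reading at tick 10 = 1 + 1.1*10 = 12.0000
clock 1: start=2, rate=1.2, needs 12-2 = 10; ticks = ceil(10/1.2) = ceil(8.3333) = 9; reading at tick 9 = 2 + 1.2*9 = 12.8000
clock 2: start=5, rate=0.9, needs 12-5 = 7; ticks = ceil(7/0.9) = ceil(7.7778) = 8; reading at tick 8 = 5 + 0.9*8 = 12.2000
Minimum tick count = 8; winners = [2]; smallest index = 2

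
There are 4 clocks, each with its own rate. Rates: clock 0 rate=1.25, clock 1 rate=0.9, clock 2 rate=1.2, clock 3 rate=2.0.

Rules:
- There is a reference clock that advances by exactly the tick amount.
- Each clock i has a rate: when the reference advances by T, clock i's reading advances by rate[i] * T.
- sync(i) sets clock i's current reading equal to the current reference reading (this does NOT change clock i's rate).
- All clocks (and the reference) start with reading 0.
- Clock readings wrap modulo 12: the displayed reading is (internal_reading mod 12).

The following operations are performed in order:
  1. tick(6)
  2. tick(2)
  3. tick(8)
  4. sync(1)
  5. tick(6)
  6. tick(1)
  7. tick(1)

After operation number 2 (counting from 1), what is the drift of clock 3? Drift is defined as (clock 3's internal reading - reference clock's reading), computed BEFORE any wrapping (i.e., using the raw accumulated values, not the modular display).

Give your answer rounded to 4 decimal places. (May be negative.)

Answer: 8.0000

Derivation:
After op 1 tick(6): ref=6.0000 raw=[7.5000 5.4000 7.2000 12.0000]
After op 2 tick(2): ref=8.0000 raw=[10.0000 7.2000 9.6000 16.0000]
Drift of clock 3 after op 2: 16.0000 - 8.0000 = 8.0000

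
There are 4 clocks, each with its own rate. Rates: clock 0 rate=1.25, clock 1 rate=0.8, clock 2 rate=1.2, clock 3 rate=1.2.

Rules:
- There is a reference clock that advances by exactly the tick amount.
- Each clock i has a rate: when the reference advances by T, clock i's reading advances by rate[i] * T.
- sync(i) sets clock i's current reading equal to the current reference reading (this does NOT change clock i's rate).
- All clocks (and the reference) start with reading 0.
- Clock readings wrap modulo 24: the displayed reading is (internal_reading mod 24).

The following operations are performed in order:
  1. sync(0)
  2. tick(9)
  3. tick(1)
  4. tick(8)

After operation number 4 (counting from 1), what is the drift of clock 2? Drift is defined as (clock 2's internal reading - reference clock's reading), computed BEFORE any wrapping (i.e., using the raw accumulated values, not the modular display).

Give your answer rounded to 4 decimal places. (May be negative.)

Answer: 3.6000

Derivation:
After op 1 sync(0): ref=0.0000 raw=[0.0000 0.0000 0.0000 0.0000]
After op 2 tick(9): ref=9.0000 raw=[11.2500 7.2000 10.8000 10.8000]
After op 3 tick(1): ref=10.0000 raw=[12.5000 8.0000 12.0000 12.0000]
After op 4 tick(8): ref=18.0000 raw=[22.5000 14.4000 21.6000 21.6000]
Drift of clock 2 after op 4: 21.6000 - 18.0000 = 3.6000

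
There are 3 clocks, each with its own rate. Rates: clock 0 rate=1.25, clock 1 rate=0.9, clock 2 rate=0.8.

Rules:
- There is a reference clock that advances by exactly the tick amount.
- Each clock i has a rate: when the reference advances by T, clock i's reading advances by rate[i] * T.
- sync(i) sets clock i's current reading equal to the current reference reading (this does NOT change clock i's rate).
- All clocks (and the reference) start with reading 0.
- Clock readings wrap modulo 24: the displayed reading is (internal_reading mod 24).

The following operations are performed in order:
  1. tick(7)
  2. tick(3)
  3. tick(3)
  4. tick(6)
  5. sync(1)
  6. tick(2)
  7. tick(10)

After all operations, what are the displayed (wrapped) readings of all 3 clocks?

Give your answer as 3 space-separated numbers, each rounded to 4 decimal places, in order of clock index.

Answer: 14.7500 5.8000 0.8000

Derivation:
After op 1 tick(7): ref=7.0000 raw=[8.7500 6.3000 5.6000]
After op 2 tick(3): ref=10.0000 raw=[12.5000 9.0000 8.0000]
After op 3 tick(3): ref=13.0000 raw=[16.2500 11.7000 10.4000]
After op 4 tick(6): ref=19.0000 raw=[23.7500 17.1000 15.2000]
After op 5 sync(1): ref=19.0000 raw=[23.7500 19.0000 15.2000]
After op 6 tick(2): ref=21.0000 raw=[26.2500 20.8000 16.8000]
After op 7 tick(10): ref=31.0000 raw=[38.7500 29.8000 24.8000]
Wrap final raw readings (mod 24): 38.7500 mod 24 = 14.7500; 29.8000 mod 24 = 5.8000; 24.8000 mod 24 = 0.8000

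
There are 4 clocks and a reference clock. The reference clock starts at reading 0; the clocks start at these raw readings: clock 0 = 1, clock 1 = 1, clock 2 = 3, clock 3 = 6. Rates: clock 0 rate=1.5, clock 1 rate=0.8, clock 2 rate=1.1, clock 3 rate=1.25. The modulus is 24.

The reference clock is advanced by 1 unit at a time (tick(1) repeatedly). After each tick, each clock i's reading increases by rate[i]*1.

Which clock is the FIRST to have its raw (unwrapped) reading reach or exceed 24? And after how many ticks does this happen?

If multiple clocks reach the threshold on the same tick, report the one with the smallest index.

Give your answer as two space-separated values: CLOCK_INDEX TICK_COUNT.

Answer: 3 15

Derivation:
clock 0: start=1, rate=1.5, needs 24-1 = 23; ticks = ceil(23/1.5) = ceil(15.3333) = 16; reading at tick 16 = 1 + 1.5*16 = 25.0000
clock 1: start=1, rate=0.8, needs 24-1 = 23; ticks = ceil(23/0.8) = ceil(28.7500) = 29; reading at tick 29 = 1 + 0.8*29 = 24.2000
clock 2: start=3, rate=1.1, needs 24-3 = 21; ticks = ceil(21/1.1) = ceil(19.0909) = 20; reading at tick 20 = 3 + 1.1*20 = 25.0000
clock 3: start=6, rate=1.25, needs 24-6 = 18; ticks = ceil(18/1.25) = ceil(14.4000) = 15; reading at tick 15 = 6 + 1.25*15 = 24.7500
Minimum tick count = 15; winners = [3]; smallest index = 3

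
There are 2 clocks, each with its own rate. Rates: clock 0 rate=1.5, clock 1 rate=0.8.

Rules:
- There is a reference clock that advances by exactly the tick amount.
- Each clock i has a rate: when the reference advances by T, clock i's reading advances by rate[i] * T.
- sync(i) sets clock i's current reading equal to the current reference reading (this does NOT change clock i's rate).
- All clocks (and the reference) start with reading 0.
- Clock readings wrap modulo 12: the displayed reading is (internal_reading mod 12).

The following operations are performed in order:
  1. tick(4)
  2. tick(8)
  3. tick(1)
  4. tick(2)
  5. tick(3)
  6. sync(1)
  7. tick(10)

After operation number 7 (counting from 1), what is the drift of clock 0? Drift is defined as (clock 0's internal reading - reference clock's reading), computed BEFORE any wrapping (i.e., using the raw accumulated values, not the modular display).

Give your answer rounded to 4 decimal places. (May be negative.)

Answer: 14.0000

Derivation:
After op 1 tick(4): ref=4.0000 raw=[6.0000 3.2000]
After op 2 tick(8): ref=12.0000 raw=[18.0000 9.6000]
After op 3 tick(1): ref=13.0000 raw=[19.5000 10.4000]
After op 4 tick(2): ref=15.0000 raw=[22.5000 12.0000]
After op 5 tick(3): ref=18.0000 raw=[27.0000 14.4000]
After op 6 sync(1): ref=18.0000 raw=[27.0000 18.0000]
After op 7 tick(10): ref=28.0000 raw=[42.0000 26.0000]
Drift of clock 0 after op 7: 42.0000 - 28.0000 = 14.0000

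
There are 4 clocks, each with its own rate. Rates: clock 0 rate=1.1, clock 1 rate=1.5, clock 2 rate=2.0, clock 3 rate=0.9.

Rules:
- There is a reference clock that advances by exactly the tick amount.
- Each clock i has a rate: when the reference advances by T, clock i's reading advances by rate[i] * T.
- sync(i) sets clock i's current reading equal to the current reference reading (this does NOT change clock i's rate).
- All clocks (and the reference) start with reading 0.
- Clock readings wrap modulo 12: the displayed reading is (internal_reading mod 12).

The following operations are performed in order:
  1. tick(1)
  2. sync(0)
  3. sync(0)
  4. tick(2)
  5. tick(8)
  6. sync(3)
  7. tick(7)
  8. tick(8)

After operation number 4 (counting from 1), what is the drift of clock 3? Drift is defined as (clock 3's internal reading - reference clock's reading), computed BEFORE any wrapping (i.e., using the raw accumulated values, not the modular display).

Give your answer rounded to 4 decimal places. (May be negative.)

Answer: -0.3000

Derivation:
After op 1 tick(1): ref=1.0000 raw=[1.1000 1.5000 2.0000 0.9000]
After op 2 sync(0): ref=1.0000 raw=[1.0000 1.5000 2.0000 0.9000]
After op 3 sync(0): ref=1.0000 raw=[1.0000 1.5000 2.0000 0.9000]
After op 4 tick(2): ref=3.0000 raw=[3.2000 4.5000 6.0000 2.7000]
Drift of clock 3 after op 4: 2.7000 - 3.0000 = -0.3000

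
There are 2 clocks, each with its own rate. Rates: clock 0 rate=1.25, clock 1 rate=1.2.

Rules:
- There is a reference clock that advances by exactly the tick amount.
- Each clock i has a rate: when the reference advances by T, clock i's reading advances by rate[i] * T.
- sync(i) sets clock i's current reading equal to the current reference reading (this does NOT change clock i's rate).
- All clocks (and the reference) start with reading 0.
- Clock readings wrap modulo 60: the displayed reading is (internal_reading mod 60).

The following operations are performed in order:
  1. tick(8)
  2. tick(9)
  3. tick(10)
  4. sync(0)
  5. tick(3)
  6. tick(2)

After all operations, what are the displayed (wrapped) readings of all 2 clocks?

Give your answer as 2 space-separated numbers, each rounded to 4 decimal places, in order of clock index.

After op 1 tick(8): ref=8.0000 raw=[10.0000 9.6000]
After op 2 tick(9): ref=17.0000 raw=[21.2500 20.4000]
After op 3 tick(10): ref=27.0000 raw=[33.7500 32.4000]
After op 4 sync(0): ref=27.0000 raw=[27.0000 32.4000]
After op 5 tick(3): ref=30.0000 raw=[30.7500 36.0000]
After op 6 tick(2): ref=32.0000 raw=[33.2500 38.4000]
Wrap final raw readings (mod 60): 33.2500 mod 60 = 33.2500; 38.4000 mod 60 = 38.4000

Answer: 33.2500 38.4000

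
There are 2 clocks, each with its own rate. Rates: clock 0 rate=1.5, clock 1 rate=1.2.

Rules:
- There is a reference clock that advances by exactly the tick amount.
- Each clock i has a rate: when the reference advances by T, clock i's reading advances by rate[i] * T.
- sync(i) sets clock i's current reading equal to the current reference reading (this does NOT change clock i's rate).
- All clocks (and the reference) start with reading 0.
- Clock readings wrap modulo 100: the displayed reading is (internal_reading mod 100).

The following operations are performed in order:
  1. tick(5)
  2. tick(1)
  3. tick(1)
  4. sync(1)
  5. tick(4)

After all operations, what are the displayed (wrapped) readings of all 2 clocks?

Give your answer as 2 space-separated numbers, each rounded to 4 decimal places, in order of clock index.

After op 1 tick(5): ref=5.0000 raw=[7.5000 6.0000]
After op 2 tick(1): ref=6.0000 raw=[9.0000 7.2000]
After op 3 tick(1): ref=7.0000 raw=[10.5000 8.4000]
After op 4 sync(1): ref=7.0000 raw=[10.5000 7.0000]
After op 5 tick(4): ref=11.0000 raw=[16.5000 11.8000]
Wrap final raw readings (mod 100): 16.5000 mod 100 = 16.5000; 11.8000 mod 100 = 11.8000

Answer: 16.5000 11.8000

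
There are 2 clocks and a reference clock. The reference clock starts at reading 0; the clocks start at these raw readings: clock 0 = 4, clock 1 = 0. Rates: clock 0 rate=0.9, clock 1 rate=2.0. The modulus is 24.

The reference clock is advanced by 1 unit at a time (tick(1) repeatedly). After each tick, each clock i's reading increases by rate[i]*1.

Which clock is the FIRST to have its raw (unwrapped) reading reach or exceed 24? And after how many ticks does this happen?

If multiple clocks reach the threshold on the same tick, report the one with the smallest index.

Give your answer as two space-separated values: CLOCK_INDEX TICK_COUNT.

clock 0: start=4, rate=0.9, needs 24-4 = 20; ticks = ceil(20/0.9) = ceil(22.2222) = 23; reading at tick 23 = 4 + 0.9*23 = 24.7000
clock 1: start=0, rate=2.0, needs 24-0 = 24; ticks = ceil(24/2.0) = ceil(12.0000) = 12; reading at tick 12 = 0 + 2.0*12 = 24.0000
Minimum tick count = 12; winners = [1]; smallest index = 1

Answer: 1 12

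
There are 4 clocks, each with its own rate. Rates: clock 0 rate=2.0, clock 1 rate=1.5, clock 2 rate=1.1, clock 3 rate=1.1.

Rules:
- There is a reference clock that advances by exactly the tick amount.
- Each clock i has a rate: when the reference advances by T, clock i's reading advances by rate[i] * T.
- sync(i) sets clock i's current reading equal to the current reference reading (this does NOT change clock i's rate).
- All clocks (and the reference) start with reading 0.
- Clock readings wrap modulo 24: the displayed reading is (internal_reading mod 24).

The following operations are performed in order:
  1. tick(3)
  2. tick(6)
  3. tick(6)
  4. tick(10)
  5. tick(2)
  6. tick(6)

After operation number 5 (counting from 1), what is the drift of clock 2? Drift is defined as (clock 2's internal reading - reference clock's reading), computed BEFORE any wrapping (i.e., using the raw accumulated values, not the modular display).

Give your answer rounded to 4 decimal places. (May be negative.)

Answer: 2.7000

Derivation:
After op 1 tick(3): ref=3.0000 raw=[6.0000 4.5000 3.3000 3.3000]
After op 2 tick(6): ref=9.0000 raw=[18.0000 13.5000 9.9000 9.9000]
After op 3 tick(6): ref=15.0000 raw=[30.0000 22.5000 16.5000 16.5000]
After op 4 tick(10): ref=25.0000 raw=[50.0000 37.5000 27.5000 27.5000]
After op 5 tick(2): ref=27.0000 raw=[54.0000 40.5000 29.7000 29.7000]
Drift of clock 2 after op 5: 29.7000 - 27.0000 = 2.7000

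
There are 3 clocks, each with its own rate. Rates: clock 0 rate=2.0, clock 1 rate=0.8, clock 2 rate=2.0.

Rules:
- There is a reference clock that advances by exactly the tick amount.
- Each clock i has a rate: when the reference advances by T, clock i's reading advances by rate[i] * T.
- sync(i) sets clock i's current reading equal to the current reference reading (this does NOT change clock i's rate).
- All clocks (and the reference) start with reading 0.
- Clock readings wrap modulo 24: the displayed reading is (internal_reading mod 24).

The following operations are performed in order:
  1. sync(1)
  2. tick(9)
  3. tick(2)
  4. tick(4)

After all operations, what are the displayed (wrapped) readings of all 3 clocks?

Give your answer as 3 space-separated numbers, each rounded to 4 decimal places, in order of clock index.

After op 1 sync(1): ref=0.0000 raw=[0.0000 0.0000 0.0000]
After op 2 tick(9): ref=9.0000 raw=[18.0000 7.2000 18.0000]
After op 3 tick(2): ref=11.0000 raw=[22.0000 8.8000 22.0000]
After op 4 tick(4): ref=15.0000 raw=[30.0000 12.0000 30.0000]
Wrap final raw readings (mod 24): 30.0000 mod 24 = 6.0000; 12.0000 mod 24 = 12.0000; 30.0000 mod 24 = 6.0000

Answer: 6.0000 12.0000 6.0000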